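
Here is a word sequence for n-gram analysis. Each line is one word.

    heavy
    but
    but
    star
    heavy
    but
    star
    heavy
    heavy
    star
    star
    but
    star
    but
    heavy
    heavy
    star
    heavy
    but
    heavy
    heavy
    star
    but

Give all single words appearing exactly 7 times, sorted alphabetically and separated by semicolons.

but; star

Unigram counts meeting the condition (exactly 7 times):
  but: 7
  star: 7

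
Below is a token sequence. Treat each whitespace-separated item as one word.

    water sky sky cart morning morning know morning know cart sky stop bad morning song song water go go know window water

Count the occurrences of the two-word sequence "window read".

Scanning the 21 overlapping bigram windows for "window read":
  (none found)

0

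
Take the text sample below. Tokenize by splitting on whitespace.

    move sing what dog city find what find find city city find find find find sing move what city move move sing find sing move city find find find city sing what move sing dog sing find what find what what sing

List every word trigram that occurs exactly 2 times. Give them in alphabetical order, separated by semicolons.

Trigram counts meeting the condition (exactly 2 times):
  city find find: 2
  find find city: 2
  find sing move: 2
  find what find: 2

city find find; find find city; find sing move; find what find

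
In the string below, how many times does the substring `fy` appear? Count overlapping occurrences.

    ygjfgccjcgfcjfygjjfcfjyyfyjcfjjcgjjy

2

Sliding a length-2 window over the 36 characters (35 positions):
  position 14–15: fy
  position 25–26: fy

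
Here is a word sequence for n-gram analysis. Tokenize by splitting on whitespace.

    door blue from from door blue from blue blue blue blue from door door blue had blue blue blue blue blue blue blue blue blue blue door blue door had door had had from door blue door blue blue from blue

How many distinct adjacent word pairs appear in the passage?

14

41 tokens → 40 bigram windows in total.
Repeated bigrams (each contributes count−1 duplicates):
  blue blue: 13
  door blue: 6
  blue from: 4
  blue door: 3
  from door: 3
  door had: 2
  from blue: 2
26 duplicate windows → 40 − 26 = 14 distinct.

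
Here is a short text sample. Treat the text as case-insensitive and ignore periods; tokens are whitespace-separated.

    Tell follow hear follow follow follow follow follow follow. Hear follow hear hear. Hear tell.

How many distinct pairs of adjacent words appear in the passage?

6

15 tokens → 14 bigram windows in total.
Repeated bigrams (each contributes count−1 duplicates):
  follow follow: 5
  follow hear: 3
  hear follow: 2
  hear hear: 2
8 duplicate windows → 14 − 8 = 6 distinct.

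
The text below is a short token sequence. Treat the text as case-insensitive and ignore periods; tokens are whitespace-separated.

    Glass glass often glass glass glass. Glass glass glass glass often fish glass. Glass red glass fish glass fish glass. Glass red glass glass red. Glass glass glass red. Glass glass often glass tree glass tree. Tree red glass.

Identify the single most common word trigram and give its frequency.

Trigram frequencies (highest first):
  glass glass glass: 6
  glass glass red: 4
  glass red glass: 4
  glass glass often: 3
  red glass glass: 3
  glass often glass: 2
  … (13 more, each ≤ 2)

"glass glass glass", 6 times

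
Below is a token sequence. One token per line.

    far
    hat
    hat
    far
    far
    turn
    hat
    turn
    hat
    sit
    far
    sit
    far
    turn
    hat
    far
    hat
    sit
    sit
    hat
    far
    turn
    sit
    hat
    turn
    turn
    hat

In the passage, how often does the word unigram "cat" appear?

0

Scanning the 27 tokens for "cat":
  (none found)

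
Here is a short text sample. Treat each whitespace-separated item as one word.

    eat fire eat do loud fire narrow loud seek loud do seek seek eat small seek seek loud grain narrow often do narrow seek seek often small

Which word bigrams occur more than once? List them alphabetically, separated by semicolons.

Bigram counts meeting the condition (more than once):
  seek loud: 2
  seek seek: 3

seek loud; seek seek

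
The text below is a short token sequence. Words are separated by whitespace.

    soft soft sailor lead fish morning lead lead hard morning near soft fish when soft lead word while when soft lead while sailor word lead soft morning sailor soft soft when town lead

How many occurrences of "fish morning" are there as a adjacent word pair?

Scanning the 32 overlapping bigram windows for "fish morning":
  position 5–6: fish morning

1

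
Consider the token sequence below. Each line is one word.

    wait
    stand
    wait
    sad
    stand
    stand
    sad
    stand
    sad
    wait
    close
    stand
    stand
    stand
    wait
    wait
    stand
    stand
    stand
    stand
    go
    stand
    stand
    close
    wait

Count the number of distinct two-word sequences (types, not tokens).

14

25 tokens → 24 bigram windows in total.
Repeated bigrams (each contributes count−1 duplicates):
  stand stand: 7
  sad stand: 2
  stand sad: 2
  stand wait: 2
  wait stand: 2
10 duplicate windows → 24 − 10 = 14 distinct.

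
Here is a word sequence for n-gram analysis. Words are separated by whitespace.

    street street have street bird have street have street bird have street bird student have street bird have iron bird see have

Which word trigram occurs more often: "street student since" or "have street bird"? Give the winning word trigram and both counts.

"street student since": 0 occurrences
"have street bird": 4 occurrences

"have street bird" (4 vs 0)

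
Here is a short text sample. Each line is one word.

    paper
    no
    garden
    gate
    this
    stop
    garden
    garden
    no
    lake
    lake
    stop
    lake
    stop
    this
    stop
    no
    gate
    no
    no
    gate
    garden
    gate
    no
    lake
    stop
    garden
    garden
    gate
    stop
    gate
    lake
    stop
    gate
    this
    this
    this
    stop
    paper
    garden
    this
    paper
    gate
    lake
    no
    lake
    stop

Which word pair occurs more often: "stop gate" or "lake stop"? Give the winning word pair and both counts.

"stop gate": 2 occurrences
"lake stop": 5 occurrences

"lake stop" (5 vs 2)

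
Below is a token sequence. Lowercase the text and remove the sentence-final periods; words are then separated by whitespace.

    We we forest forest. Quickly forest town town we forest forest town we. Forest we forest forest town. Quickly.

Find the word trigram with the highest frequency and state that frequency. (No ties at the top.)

Trigram frequencies (highest first):
  we forest forest: 3
  town we forest: 2
  forest forest town: 2
  we we forest: 1
  forest forest quickly: 1
  forest quickly forest: 1
  … (7 more, each ≤ 1)

"we forest forest", 3 times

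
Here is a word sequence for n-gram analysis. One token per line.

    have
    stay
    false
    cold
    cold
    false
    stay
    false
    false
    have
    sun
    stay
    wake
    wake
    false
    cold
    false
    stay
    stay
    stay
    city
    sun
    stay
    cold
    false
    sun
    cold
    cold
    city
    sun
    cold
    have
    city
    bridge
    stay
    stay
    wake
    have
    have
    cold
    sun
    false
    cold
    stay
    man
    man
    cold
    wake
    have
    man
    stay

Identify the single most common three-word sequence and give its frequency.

Trigram frequencies (highest first):
  cold false stay: 2
  have stay false: 1
  stay false cold: 1
  false cold cold: 1
  cold cold false: 1
  false stay false: 1
  … (42 more, each ≤ 1)

"cold false stay", 2 times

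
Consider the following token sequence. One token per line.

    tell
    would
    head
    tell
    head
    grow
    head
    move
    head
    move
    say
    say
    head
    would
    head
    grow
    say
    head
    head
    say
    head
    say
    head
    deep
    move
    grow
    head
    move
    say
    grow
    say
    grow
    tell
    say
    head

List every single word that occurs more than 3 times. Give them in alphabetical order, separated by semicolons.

grow; head; move; say

Unigram counts meeting the condition (more than 3 times):
  grow: 5
  head: 12
  move: 4
  say: 8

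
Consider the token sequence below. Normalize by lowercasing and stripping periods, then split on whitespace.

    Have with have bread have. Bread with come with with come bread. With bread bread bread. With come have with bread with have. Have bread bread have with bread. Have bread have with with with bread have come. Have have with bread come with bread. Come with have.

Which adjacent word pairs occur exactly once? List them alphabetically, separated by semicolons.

come bread; have come

Bigram counts meeting the condition (exactly once):
  come bread: 1
  have come: 1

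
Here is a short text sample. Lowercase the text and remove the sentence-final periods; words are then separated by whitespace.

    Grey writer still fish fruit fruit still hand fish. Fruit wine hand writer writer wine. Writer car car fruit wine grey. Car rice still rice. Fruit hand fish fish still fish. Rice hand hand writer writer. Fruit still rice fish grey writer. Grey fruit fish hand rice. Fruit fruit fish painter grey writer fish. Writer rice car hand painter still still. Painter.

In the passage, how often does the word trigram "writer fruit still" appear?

1

Scanning the 60 overlapping trigram windows for "writer fruit still":
  position 36–38: writer fruit still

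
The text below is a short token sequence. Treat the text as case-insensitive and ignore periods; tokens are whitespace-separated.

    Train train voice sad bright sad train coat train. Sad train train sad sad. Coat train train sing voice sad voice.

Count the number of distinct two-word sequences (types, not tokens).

21 tokens → 20 bigram windows in total.
Repeated bigrams (each contributes count−1 duplicates):
  train train: 3
  coat train: 2
  sad train: 2
  train sad: 2
  voice sad: 2
6 duplicate windows → 20 − 6 = 14 distinct.

14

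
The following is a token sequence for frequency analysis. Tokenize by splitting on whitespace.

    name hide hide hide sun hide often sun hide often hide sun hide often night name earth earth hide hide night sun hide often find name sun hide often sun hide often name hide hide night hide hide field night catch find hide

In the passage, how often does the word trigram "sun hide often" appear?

6

Scanning the 41 overlapping trigram windows for "sun hide often":
  position 5–7: sun hide often
  position 8–10: sun hide often
  position 12–14: sun hide often
  position 22–24: sun hide often
  position 27–29: sun hide often
  position 30–32: sun hide often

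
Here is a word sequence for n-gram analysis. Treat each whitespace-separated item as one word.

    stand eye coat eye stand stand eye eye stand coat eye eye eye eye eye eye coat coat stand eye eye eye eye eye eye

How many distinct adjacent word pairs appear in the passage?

9

25 tokens → 24 bigram windows in total.
Repeated bigrams (each contributes count−1 duplicates):
  eye eye: 11
  stand eye: 3
  coat eye: 2
  eye coat: 2
  eye stand: 2
15 duplicate windows → 24 − 15 = 9 distinct.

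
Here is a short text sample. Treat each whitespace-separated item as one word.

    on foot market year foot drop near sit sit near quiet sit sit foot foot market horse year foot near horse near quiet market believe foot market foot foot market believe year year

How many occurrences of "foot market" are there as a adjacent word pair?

4

Scanning the 32 overlapping bigram windows for "foot market":
  position 2–3: foot market
  position 15–16: foot market
  position 26–27: foot market
  position 29–30: foot market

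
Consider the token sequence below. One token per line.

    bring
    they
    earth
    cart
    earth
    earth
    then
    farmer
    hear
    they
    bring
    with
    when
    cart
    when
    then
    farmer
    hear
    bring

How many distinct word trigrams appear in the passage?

19 tokens → 17 trigram windows in total.
Repeated trigrams (each contributes count−1 duplicates):
  then farmer hear: 2
1 duplicate windows → 17 − 1 = 16 distinct.

16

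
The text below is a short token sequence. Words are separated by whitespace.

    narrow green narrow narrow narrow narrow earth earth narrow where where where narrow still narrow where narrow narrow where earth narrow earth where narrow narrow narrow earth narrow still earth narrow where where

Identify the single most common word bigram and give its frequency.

"narrow narrow", 6 times

Bigram frequencies (highest first):
  narrow narrow: 6
  earth narrow: 4
  narrow where: 4
  narrow earth: 3
  where where: 3
  where narrow: 3
  … (8 more, each ≤ 2)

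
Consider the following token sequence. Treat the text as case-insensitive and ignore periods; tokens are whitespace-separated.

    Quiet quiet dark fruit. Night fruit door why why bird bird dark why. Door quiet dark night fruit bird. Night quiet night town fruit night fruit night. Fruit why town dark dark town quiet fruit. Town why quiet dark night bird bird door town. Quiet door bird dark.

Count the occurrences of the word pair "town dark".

Scanning the 47 overlapping bigram windows for "town dark":
  position 30–31: town dark

1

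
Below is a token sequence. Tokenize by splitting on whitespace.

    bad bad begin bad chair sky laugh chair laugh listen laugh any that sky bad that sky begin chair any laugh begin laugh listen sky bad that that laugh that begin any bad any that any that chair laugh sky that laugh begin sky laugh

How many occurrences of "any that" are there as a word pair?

Scanning the 44 overlapping bigram windows for "any that":
  position 12–13: any that
  position 34–35: any that
  position 36–37: any that

3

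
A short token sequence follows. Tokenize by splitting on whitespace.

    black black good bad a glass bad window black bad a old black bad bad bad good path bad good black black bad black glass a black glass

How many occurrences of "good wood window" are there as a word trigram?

Scanning the 26 overlapping trigram windows for "good wood window":
  (none found)

0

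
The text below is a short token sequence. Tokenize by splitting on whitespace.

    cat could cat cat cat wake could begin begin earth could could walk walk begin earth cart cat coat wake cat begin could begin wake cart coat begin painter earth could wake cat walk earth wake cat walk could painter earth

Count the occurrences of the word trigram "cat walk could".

Scanning the 39 overlapping trigram windows for "cat walk could":
  position 37–39: cat walk could

1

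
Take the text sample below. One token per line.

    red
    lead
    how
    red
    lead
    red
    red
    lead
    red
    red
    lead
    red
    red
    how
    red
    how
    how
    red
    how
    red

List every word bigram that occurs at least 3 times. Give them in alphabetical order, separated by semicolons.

Bigram counts meeting the condition (at least 3 times):
  how red: 4
  lead red: 3
  red how: 3
  red lead: 4
  red red: 3

how red; lead red; red how; red lead; red red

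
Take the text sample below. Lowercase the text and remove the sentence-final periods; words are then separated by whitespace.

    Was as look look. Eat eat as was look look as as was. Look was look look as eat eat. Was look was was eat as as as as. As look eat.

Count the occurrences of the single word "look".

9

Scanning the 32 tokens for "look":
  position 3: look
  position 4: look
  position 9: look
  position 10: look
  position 14: look
  position 16: look
  position 17: look
  position 22: look
  position 31: look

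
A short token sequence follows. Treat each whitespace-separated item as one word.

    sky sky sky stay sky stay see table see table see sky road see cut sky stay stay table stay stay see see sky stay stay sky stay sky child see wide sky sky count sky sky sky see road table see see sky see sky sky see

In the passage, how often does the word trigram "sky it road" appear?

Scanning the 46 overlapping trigram windows for "sky it road":
  (none found)

0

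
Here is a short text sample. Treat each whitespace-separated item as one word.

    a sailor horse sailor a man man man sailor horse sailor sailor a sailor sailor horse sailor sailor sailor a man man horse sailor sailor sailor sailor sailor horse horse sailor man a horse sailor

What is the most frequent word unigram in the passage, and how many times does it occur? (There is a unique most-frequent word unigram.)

"sailor", 17 times

Unigram frequencies (highest first):
  sailor: 17
  horse: 7
  man: 6
  a: 5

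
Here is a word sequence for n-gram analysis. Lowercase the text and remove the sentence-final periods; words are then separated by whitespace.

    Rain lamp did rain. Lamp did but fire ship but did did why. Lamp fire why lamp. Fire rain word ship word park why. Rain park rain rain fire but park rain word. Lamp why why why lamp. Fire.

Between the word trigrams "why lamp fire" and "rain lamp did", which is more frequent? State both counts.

"why lamp fire": 3 occurrences
"rain lamp did": 2 occurrences

"why lamp fire" (3 vs 2)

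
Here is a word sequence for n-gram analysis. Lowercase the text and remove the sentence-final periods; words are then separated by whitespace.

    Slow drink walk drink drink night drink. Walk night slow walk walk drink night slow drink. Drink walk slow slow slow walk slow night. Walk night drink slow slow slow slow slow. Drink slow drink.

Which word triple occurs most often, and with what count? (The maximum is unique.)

Trigram frequencies (highest first):
  slow slow slow: 4
  slow drink walk: 1
  drink walk drink: 1
  walk drink drink: 1
  drink drink night: 1
  drink night drink: 1
  … (24 more, each ≤ 1)

"slow slow slow", 4 times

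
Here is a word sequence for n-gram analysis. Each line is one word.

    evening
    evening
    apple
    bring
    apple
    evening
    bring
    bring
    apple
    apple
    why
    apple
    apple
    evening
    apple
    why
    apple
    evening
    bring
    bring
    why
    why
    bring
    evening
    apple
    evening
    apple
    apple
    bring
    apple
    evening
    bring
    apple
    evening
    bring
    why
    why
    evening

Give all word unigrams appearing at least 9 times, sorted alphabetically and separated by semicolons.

apple; bring; evening

Unigram counts meeting the condition (at least 9 times):
  apple: 13
  bring: 9
  evening: 10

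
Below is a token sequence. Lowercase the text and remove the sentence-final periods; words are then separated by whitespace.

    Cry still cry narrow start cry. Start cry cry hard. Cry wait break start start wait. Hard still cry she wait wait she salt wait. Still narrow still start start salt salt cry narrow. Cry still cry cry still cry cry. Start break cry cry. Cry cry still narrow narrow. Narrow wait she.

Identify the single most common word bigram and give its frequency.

"cry cry", 6 times

Bigram frequencies (highest first):
  cry cry: 6
  cry still: 4
  still cry: 4
  cry narrow: 2
  start cry: 2
  cry start: 2
  … (28 more, each ≤ 2)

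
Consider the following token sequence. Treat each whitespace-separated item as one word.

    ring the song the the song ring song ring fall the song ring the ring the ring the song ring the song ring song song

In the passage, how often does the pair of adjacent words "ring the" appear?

Scanning the 24 overlapping bigram windows for "ring the":
  position 1–2: ring the
  position 13–14: ring the
  position 15–16: ring the
  position 17–18: ring the
  position 20–21: ring the

5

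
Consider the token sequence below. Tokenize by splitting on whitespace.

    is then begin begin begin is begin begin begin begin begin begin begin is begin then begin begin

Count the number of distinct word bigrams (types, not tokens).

18 tokens → 17 bigram windows in total.
Repeated bigrams (each contributes count−1 duplicates):
  begin begin: 9
  begin is: 2
  is begin: 2
  then begin: 2
11 duplicate windows → 17 − 11 = 6 distinct.

6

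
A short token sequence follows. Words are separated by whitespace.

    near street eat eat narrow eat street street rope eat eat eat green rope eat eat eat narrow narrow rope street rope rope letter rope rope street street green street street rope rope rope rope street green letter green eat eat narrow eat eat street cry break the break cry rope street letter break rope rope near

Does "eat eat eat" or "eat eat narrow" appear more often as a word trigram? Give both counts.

"eat eat narrow" (3 vs 2)

"eat eat eat": 2 occurrences
"eat eat narrow": 3 occurrences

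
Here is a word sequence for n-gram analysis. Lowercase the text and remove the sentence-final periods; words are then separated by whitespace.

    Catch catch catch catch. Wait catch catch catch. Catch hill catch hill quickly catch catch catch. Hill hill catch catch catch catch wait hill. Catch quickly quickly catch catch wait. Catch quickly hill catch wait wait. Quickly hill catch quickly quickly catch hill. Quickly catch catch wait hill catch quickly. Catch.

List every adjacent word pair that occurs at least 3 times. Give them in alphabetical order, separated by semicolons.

catch catch; catch hill; catch quickly; catch wait; hill catch; quickly catch

Bigram counts meeting the condition (at least 3 times):
  catch catch: 13
  catch hill: 4
  catch quickly: 4
  catch wait: 5
  hill catch: 6
  quickly catch: 5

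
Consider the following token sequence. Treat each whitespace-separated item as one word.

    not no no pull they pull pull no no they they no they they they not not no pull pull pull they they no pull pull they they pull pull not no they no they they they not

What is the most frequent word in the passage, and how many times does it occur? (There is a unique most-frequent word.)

"they", 14 times

Unigram frequencies (highest first):
  they: 14
  pull: 10
  no: 9
  not: 5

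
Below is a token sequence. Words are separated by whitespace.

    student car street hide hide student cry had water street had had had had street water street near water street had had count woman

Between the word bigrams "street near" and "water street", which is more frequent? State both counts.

"street near": 1 occurrence
"water street": 3 occurrences

"water street" (3 vs 1)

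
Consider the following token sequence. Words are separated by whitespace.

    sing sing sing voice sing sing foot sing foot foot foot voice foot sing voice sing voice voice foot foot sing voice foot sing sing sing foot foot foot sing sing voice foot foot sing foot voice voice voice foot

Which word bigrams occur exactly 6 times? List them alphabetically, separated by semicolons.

foot foot; foot sing; sing sing

Bigram counts meeting the condition (exactly 6 times):
  foot foot: 6
  foot sing: 6
  sing sing: 6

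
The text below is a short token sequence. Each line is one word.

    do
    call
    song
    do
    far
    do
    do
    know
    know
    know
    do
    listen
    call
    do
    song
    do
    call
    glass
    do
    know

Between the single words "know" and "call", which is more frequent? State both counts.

"know": 4 occurrences
"call": 3 occurrences

"know" (4 vs 3)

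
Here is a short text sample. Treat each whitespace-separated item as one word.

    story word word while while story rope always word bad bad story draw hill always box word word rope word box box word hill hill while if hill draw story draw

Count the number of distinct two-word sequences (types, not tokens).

31 tokens → 30 bigram windows in total.
Repeated bigrams (each contributes count−1 duplicates):
  box word: 2
  story draw: 2
  word word: 2
3 duplicate windows → 30 − 3 = 27 distinct.

27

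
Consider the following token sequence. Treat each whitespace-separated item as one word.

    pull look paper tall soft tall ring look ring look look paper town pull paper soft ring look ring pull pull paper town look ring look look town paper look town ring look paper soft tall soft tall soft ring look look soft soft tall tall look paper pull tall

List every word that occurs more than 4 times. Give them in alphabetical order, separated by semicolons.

look; paper; pull; ring; soft; tall

Unigram counts meeting the condition (more than 4 times):
  look: 13
  paper: 7
  pull: 5
  ring: 7
  soft: 7
  tall: 7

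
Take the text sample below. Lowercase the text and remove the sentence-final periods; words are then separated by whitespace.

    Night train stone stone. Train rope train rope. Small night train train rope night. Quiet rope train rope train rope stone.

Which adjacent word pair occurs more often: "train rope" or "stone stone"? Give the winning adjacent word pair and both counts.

"train rope": 5 occurrences
"stone stone": 1 occurrence

"train rope" (5 vs 1)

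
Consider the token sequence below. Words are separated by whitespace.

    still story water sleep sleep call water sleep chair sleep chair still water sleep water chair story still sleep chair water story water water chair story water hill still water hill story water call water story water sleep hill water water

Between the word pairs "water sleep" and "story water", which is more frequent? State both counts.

"water sleep": 4 occurrences
"story water": 5 occurrences

"story water" (5 vs 4)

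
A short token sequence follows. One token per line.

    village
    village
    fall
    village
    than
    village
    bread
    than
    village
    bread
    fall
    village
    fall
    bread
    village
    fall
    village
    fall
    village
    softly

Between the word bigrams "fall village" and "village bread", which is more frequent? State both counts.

"fall village": 4 occurrences
"village bread": 2 occurrences

"fall village" (4 vs 2)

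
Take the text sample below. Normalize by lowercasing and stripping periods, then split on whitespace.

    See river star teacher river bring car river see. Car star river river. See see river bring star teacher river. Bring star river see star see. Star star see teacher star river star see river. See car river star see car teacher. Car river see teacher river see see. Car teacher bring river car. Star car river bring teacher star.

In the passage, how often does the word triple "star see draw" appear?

Scanning the 58 overlapping trigram windows for "star see draw":
  (none found)

0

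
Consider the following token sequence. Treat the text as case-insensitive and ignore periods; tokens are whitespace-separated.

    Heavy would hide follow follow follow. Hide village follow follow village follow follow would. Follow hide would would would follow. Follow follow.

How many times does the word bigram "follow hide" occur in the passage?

Scanning the 21 overlapping bigram windows for "follow hide":
  position 6–7: follow hide
  position 15–16: follow hide

2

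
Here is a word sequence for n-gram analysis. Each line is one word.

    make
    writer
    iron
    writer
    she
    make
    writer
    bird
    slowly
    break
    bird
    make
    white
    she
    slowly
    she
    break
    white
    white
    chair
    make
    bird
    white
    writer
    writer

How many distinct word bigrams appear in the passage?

25 tokens → 24 bigram windows in total.
Repeated bigrams (each contributes count−1 duplicates):
  make writer: 2
1 duplicate windows → 24 − 1 = 23 distinct.

23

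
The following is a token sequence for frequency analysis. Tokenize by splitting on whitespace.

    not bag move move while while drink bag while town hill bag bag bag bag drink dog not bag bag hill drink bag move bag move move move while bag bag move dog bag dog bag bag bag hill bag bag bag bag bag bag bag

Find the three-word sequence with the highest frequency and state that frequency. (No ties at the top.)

Trigram frequencies (highest first):
  bag bag bag: 8
  bag move move: 2
  move move while: 2
  hill bag bag: 2
  bag bag hill: 2
  not bag move: 1
  … (27 more, each ≤ 1)

"bag bag bag", 8 times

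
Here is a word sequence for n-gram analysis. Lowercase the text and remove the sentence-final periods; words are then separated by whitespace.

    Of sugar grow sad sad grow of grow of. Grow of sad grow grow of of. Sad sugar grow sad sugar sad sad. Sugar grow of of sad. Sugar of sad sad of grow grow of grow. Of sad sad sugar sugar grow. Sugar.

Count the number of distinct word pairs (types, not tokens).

16

44 tokens → 43 bigram windows in total.
Repeated bigrams (each contributes count−1 duplicates):
  grow of: 7
  of sad: 5
  sad sugar: 5
  of grow: 4
  sad sad: 4
  sugar grow: 4
  grow grow: 2
  grow sad: 2
  … (2 more repeated)
27 duplicate windows → 43 − 27 = 16 distinct.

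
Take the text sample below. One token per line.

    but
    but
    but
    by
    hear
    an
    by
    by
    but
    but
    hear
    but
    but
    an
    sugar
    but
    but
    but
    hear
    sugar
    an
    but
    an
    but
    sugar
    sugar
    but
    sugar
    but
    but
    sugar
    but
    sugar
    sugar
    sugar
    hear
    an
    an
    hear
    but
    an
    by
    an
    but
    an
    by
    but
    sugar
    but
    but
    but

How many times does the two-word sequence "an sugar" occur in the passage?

1

Scanning the 50 overlapping bigram windows for "an sugar":
  position 14–15: an sugar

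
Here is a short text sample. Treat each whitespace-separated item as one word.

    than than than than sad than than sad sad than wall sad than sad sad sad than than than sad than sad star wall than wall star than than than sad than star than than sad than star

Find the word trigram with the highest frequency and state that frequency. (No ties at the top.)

Trigram frequencies (highest first):
  than than sad: 5
  than than than: 4
  than sad than: 4
  sad than than: 2
  than sad sad: 2
  sad sad than: 2
  … (14 more, each ≤ 2)

"than than sad", 5 times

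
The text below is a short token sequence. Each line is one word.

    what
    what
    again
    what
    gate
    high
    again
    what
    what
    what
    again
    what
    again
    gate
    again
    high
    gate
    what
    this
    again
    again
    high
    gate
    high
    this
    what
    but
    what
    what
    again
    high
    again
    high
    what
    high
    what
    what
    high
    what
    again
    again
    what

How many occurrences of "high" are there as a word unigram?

8

Scanning the 42 tokens for "high":
  position 6: high
  position 16: high
  position 22: high
  position 24: high
  position 31: high
  position 33: high
  position 35: high
  position 38: high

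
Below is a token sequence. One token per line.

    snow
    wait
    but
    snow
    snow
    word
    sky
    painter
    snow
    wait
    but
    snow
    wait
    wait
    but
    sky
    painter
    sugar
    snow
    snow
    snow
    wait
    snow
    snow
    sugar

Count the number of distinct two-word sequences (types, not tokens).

25 tokens → 24 bigram windows in total.
Repeated bigrams (each contributes count−1 duplicates):
  snow snow: 4
  snow wait: 4
  wait but: 3
  but snow: 2
  sky painter: 2
10 duplicate windows → 24 − 10 = 14 distinct.

14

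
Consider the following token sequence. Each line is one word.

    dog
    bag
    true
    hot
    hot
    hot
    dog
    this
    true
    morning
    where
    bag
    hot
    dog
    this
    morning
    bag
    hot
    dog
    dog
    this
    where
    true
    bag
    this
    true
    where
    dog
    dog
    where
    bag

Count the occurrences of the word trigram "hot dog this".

2

Scanning the 29 overlapping trigram windows for "hot dog this":
  position 6–8: hot dog this
  position 13–15: hot dog this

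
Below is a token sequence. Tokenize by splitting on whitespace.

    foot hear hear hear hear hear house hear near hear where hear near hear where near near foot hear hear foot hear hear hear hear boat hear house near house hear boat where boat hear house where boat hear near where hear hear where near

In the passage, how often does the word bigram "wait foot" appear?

Scanning the 44 overlapping bigram windows for "wait foot":
  (none found)

0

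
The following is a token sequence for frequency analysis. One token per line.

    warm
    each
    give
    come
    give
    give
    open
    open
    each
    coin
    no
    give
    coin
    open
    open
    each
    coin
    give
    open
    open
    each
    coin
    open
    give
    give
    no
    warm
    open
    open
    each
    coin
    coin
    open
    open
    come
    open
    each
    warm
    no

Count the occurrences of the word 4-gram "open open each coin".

Scanning the 36 overlapping 4-gram windows for "open open each coin":
  position 7–10: open open each coin
  position 14–17: open open each coin
  position 19–22: open open each coin
  position 28–31: open open each coin

4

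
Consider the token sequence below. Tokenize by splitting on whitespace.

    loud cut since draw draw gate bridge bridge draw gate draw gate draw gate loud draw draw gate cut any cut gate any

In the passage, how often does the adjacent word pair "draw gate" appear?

Scanning the 22 overlapping bigram windows for "draw gate":
  position 5–6: draw gate
  position 9–10: draw gate
  position 11–12: draw gate
  position 13–14: draw gate
  position 17–18: draw gate

5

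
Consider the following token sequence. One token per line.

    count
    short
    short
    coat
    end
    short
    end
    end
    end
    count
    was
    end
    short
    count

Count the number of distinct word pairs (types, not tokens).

11

14 tokens → 13 bigram windows in total.
Repeated bigrams (each contributes count−1 duplicates):
  end end: 2
  end short: 2
2 duplicate windows → 13 − 2 = 11 distinct.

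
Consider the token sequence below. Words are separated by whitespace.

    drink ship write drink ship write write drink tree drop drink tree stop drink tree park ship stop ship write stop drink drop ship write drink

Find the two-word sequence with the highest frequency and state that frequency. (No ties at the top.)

Bigram frequencies (highest first):
  ship write: 4
  write drink: 3
  drink tree: 3
  drink ship: 2
  stop drink: 2
  write write: 1
  … (10 more, each ≤ 1)

"ship write", 4 times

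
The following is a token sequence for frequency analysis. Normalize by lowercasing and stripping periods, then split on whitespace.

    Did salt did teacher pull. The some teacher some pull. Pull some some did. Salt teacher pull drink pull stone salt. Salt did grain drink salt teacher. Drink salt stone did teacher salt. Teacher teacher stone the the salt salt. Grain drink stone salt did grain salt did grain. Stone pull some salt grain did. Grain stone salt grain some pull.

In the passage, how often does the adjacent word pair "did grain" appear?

Scanning the 60 overlapping bigram windows for "did grain":
  position 23–24: did grain
  position 45–46: did grain
  position 48–49: did grain
  position 55–56: did grain

4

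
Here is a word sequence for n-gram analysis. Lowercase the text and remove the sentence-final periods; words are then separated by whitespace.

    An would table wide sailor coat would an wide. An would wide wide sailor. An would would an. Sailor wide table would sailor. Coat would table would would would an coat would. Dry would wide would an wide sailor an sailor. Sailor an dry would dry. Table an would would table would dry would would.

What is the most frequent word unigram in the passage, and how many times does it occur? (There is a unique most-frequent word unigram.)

"would", 19 times

Unigram frequencies (highest first):
  would: 19
  an: 10
  wide: 7
  sailor: 7
  table: 5
  dry: 4
  … (1 more, each ≤ 3)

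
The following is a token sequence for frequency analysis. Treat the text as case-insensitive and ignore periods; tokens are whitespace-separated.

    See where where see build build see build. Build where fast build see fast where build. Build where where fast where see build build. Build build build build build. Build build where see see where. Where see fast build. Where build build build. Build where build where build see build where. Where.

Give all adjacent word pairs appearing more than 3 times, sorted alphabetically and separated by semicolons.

build build; build where; see build; where build; where see; where where

Bigram counts meeting the condition (more than 3 times):
  build build: 14
  build where: 7
  see build: 4
  where build: 4
  where see: 4
  where where: 4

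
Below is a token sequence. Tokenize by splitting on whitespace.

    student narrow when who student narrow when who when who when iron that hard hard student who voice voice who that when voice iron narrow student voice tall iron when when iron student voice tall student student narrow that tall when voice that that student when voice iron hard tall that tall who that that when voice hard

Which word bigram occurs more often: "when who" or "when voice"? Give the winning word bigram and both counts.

"when who": 3 occurrences
"when voice": 4 occurrences

"when voice" (4 vs 3)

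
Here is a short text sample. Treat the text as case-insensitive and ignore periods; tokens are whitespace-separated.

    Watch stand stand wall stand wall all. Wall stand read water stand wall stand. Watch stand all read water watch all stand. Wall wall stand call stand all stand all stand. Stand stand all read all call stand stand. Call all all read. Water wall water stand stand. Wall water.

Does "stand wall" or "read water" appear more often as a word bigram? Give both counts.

"stand wall": 5 occurrences
"read water": 3 occurrences

"stand wall" (5 vs 3)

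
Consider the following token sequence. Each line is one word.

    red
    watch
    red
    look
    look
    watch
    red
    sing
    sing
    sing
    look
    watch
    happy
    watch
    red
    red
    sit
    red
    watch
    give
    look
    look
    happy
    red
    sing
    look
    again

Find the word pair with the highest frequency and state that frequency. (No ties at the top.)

Bigram frequencies (highest first):
  watch red: 3
  red watch: 2
  look look: 2
  look watch: 2
  red sing: 2
  sing sing: 2
  … (12 more, each ≤ 2)

"watch red", 3 times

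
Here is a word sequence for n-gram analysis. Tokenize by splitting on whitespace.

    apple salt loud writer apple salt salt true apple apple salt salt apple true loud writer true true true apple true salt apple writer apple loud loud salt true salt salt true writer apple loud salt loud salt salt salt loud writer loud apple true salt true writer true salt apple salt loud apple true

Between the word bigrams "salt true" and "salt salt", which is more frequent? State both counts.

"salt true": 4 occurrences
"salt salt": 5 occurrences

"salt salt" (5 vs 4)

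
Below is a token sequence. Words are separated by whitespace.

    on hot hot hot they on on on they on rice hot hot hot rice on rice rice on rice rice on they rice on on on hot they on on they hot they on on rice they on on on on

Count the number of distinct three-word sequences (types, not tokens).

42 tokens → 40 trigram windows in total.
Repeated trigrams (each contributes count−1 duplicates):
  on on on: 4
  they on on: 4
  hot they on: 3
  hot hot hot: 2
  on on they: 2
  on rice rice: 2
  rice on rice: 2
  rice rice on: 2
13 duplicate windows → 40 − 13 = 27 distinct.

27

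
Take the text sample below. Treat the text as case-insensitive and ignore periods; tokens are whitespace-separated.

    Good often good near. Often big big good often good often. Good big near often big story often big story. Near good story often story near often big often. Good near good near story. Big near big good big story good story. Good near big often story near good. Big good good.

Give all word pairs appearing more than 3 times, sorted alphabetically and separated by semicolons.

Bigram counts meeting the condition (more than 3 times):
  good near: 4
  often big: 4
  often good: 4

good near; often big; often good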